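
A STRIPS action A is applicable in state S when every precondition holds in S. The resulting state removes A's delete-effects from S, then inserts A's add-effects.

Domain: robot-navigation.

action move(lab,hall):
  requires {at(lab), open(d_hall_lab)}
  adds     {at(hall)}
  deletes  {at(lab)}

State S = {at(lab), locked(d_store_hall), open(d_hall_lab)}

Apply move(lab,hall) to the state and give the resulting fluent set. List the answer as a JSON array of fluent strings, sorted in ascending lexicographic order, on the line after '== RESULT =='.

Progress:
  pre ⊆ S: {at(lab), open(d_hall_lab)} ⊆ S  — applicable
  S \ del = {locked(d_store_hall), open(d_hall_lab)}
  ∪ add   = {at(hall), locked(d_store_hall), open(d_hall_lab)}

== RESULT ==
["at(hall)", "locked(d_store_hall)", "open(d_hall_lab)"]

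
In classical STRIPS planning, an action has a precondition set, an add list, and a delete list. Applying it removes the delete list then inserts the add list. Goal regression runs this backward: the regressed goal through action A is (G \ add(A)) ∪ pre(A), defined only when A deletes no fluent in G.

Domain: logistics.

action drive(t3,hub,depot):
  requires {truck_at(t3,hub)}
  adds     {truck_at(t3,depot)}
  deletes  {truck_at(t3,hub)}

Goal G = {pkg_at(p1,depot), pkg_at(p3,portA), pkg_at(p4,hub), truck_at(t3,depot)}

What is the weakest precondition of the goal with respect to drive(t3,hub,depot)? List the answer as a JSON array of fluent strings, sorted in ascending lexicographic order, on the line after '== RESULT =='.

Compute (G \ add) ∪ pre:
  G ∩ del = {}  (empty — regression defined)
  G \ add = {pkg_at(p1,depot), pkg_at(p3,portA), pkg_at(p4,hub), truck_at(t3,depot)} \ {truck_at(t3,depot)} = {pkg_at(p1,depot), pkg_at(p3,portA), pkg_at(p4,hub)}
  ∪ pre   = {pkg_at(p1,depot), pkg_at(p3,portA), pkg_at(p4,hub)} ∪ {truck_at(t3,hub)}
          = {pkg_at(p1,depot), pkg_at(p3,portA), pkg_at(p4,hub), truck_at(t3,hub)}

== RESULT ==
["pkg_at(p1,depot)", "pkg_at(p3,portA)", "pkg_at(p4,hub)", "truck_at(t3,hub)"]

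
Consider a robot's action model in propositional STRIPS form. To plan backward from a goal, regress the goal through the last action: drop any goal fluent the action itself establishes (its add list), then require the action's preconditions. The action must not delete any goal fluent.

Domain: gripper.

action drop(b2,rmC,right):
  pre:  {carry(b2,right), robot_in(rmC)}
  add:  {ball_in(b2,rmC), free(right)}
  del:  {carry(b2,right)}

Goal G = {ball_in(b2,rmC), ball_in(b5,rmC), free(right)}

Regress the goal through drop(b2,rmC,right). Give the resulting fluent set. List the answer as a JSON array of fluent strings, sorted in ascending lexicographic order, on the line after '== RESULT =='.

Regress:
  G ∩ del = {}  (empty — regression defined)
  G \ add = {ball_in(b2,rmC), ball_in(b5,rmC), free(right)} \ {ball_in(b2,rmC), free(right)} = {ball_in(b5,rmC)}
  ∪ pre   = {ball_in(b5,rmC)} ∪ {carry(b2,right), robot_in(rmC)}
          = {ball_in(b5,rmC), carry(b2,right), robot_in(rmC)}

== RESULT ==
["ball_in(b5,rmC)", "carry(b2,right)", "robot_in(rmC)"]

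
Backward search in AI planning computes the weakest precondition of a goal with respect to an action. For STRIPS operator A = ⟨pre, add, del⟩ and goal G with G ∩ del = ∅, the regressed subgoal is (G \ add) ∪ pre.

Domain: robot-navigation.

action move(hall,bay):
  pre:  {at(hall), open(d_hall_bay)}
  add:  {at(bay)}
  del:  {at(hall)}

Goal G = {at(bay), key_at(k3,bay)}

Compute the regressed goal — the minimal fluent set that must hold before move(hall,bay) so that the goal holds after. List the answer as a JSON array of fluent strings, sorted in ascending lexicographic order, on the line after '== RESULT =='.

Regress:
  G ∩ del = {}  (empty — regression defined)
  G \ add = {at(bay), key_at(k3,bay)} \ {at(bay)} = {key_at(k3,bay)}
  ∪ pre   = {key_at(k3,bay)} ∪ {at(hall), open(d_hall_bay)}
          = {at(hall), key_at(k3,bay), open(d_hall_bay)}

== RESULT ==
["at(hall)", "key_at(k3,bay)", "open(d_hall_bay)"]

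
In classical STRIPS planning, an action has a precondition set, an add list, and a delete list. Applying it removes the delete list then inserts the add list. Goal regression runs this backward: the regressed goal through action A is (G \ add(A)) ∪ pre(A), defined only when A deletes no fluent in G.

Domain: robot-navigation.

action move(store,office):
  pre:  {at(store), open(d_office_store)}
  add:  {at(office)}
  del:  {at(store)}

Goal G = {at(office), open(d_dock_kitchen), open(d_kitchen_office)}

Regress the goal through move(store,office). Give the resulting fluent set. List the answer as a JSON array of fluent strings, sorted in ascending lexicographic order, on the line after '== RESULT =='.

Regress:
  G ∩ del = {}  (empty — regression defined)
  G \ add = {at(office), open(d_dock_kitchen), open(d_kitchen_office)} \ {at(office)} = {open(d_dock_kitchen), open(d_kitchen_office)}
  ∪ pre   = {open(d_dock_kitchen), open(d_kitchen_office)} ∪ {at(store), open(d_office_store)}
          = {at(store), open(d_dock_kitchen), open(d_kitchen_office), open(d_office_store)}

== RESULT ==
["at(store)", "open(d_dock_kitchen)", "open(d_kitchen_office)", "open(d_office_store)"]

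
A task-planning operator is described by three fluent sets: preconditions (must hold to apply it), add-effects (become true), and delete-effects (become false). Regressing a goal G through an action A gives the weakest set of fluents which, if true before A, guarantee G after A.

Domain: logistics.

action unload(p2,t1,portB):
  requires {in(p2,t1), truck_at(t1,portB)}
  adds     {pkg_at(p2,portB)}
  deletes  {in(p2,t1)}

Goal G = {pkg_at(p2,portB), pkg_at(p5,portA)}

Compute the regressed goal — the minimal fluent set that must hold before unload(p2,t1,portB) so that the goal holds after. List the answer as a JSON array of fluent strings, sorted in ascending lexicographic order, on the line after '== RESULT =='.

Regress:
  G ∩ del = {}  (empty — regression defined)
  G \ add = {pkg_at(p2,portB), pkg_at(p5,portA)} \ {pkg_at(p2,portB)} = {pkg_at(p5,portA)}
  ∪ pre   = {pkg_at(p5,portA)} ∪ {in(p2,t1), truck_at(t1,portB)}
          = {in(p2,t1), pkg_at(p5,portA), truck_at(t1,portB)}

== RESULT ==
["in(p2,t1)", "pkg_at(p5,portA)", "truck_at(t1,portB)"]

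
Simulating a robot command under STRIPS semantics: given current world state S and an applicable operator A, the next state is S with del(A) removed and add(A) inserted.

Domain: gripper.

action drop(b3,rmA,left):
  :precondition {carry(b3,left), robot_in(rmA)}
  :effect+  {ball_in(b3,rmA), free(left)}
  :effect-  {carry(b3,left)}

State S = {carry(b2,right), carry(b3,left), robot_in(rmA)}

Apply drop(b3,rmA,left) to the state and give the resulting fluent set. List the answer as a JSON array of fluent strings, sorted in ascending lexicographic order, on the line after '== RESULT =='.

Progress:
  pre ⊆ S: {carry(b3,left), robot_in(rmA)} ⊆ S  — applicable
  S \ del = {carry(b2,right), robot_in(rmA)}
  ∪ add   = {ball_in(b3,rmA), carry(b2,right), free(left), robot_in(rmA)}

== RESULT ==
["ball_in(b3,rmA)", "carry(b2,right)", "free(left)", "robot_in(rmA)"]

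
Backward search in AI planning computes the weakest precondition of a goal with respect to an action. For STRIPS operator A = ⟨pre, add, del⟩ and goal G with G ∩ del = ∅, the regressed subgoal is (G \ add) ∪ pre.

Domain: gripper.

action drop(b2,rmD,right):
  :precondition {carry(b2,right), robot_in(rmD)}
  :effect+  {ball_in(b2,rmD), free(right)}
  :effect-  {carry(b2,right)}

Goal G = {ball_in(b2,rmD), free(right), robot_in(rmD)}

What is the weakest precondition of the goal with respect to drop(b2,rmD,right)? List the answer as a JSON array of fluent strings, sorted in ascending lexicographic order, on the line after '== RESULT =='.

Compute (G \ add) ∪ pre:
  G ∩ del = {}  (empty — regression defined)
  G \ add = {ball_in(b2,rmD), free(right), robot_in(rmD)} \ {ball_in(b2,rmD), free(right)} = {robot_in(rmD)}
  ∪ pre   = {robot_in(rmD)} ∪ {carry(b2,right), robot_in(rmD)}
          = {carry(b2,right), robot_in(rmD)}

== RESULT ==
["carry(b2,right)", "robot_in(rmD)"]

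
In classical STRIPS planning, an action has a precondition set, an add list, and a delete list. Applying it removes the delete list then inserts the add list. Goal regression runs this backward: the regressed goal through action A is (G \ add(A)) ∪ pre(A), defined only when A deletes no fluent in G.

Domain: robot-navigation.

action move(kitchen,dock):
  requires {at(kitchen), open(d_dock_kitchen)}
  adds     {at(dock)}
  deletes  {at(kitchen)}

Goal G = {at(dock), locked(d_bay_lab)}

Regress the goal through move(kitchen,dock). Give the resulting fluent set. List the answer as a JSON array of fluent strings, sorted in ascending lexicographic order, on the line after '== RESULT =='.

Regress:
  G ∩ del = {}  (empty — regression defined)
  G \ add = {at(dock), locked(d_bay_lab)} \ {at(dock)} = {locked(d_bay_lab)}
  ∪ pre   = {locked(d_bay_lab)} ∪ {at(kitchen), open(d_dock_kitchen)}
          = {at(kitchen), locked(d_bay_lab), open(d_dock_kitchen)}

== RESULT ==
["at(kitchen)", "locked(d_bay_lab)", "open(d_dock_kitchen)"]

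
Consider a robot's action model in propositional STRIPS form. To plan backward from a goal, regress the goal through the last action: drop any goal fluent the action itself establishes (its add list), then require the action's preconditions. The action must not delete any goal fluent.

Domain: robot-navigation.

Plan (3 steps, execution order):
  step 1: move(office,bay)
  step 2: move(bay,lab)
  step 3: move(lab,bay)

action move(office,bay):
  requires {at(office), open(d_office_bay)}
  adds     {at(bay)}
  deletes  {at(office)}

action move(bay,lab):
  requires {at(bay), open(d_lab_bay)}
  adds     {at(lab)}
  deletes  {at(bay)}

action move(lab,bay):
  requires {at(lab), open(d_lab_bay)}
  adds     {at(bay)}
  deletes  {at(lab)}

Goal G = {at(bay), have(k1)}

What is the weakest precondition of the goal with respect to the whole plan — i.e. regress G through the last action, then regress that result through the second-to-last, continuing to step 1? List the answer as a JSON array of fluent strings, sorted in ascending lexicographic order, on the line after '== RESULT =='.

Work backward from the goal:
  through step 3 (move(lab,bay)): drop {at(bay)}, keep {have(k1)}, require {at(lab), open(d_lab_bay)}
    → {at(lab), have(k1), open(d_lab_bay)}
  through step 2 (move(bay,lab)): drop {at(lab)}, keep {have(k1), open(d_lab_bay)}, require {at(bay), open(d_lab_bay)}
    → {at(bay), have(k1), open(d_lab_bay)}
  through step 1 (move(office,bay)): drop {at(bay)}, keep {have(k1), open(d_lab_bay)}, require {at(office), open(d_office_bay)}
    → {at(office), have(k1), open(d_lab_bay), open(d_office_bay)}

== RESULT ==
["at(office)", "have(k1)", "open(d_lab_bay)", "open(d_office_bay)"]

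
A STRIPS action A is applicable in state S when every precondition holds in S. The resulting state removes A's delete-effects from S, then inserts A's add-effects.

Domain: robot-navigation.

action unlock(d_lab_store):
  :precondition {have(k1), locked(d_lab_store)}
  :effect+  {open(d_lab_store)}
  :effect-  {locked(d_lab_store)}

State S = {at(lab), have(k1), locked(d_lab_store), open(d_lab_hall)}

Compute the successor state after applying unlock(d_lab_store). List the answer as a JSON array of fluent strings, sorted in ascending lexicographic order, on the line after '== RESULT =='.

Progress:
  pre ⊆ S: {have(k1), locked(d_lab_store)} ⊆ S  — applicable
  S \ del = {at(lab), have(k1), open(d_lab_hall)}
  ∪ add   = {at(lab), have(k1), open(d_lab_hall), open(d_lab_store)}

== RESULT ==
["at(lab)", "have(k1)", "open(d_lab_hall)", "open(d_lab_store)"]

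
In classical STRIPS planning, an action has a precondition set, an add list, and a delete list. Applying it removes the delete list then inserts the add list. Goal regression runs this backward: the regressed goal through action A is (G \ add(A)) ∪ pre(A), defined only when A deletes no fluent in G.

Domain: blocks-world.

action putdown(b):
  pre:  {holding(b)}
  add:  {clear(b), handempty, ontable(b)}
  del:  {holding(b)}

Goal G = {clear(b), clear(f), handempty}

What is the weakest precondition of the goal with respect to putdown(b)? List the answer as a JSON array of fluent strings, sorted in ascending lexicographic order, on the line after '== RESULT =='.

Regress:
  G ∩ del = {}  (empty — regression defined)
  G \ add = {clear(b), clear(f), handempty} \ {clear(b), handempty, ontable(b)} = {clear(f)}
  ∪ pre   = {clear(f)} ∪ {holding(b)}
          = {clear(f), holding(b)}

== RESULT ==
["clear(f)", "holding(b)"]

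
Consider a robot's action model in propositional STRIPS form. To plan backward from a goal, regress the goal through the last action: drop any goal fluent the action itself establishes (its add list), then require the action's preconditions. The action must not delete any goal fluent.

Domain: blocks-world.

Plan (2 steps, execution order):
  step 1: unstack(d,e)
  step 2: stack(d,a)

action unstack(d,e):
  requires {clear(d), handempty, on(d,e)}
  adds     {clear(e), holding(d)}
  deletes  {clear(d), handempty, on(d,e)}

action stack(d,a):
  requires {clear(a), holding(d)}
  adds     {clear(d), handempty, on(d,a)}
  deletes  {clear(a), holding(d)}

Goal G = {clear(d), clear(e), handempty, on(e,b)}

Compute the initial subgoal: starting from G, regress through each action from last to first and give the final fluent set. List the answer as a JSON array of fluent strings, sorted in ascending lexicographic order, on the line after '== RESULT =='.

Work backward from the goal:
  through step 2 (stack(d,a)): drop {clear(d), handempty}, keep {clear(e), on(e,b)}, require {clear(a), holding(d)}
    → {clear(a), clear(e), holding(d), on(e,b)}
  through step 1 (unstack(d,e)): drop {clear(e), holding(d)}, keep {clear(a), on(e,b)}, require {clear(d), handempty, on(d,e)}
    → {clear(a), clear(d), handempty, on(d,e), on(e,b)}

== RESULT ==
["clear(a)", "clear(d)", "handempty", "on(d,e)", "on(e,b)"]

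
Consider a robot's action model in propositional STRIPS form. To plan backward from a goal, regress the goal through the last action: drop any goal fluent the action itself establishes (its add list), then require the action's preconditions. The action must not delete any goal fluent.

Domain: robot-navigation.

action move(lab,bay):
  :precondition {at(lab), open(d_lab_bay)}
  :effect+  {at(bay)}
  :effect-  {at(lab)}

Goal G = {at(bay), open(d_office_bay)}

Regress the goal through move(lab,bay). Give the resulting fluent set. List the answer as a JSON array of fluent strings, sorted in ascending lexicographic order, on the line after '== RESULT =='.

Regress:
  G ∩ del = {}  (empty — regression defined)
  G \ add = {at(bay), open(d_office_bay)} \ {at(bay)} = {open(d_office_bay)}
  ∪ pre   = {open(d_office_bay)} ∪ {at(lab), open(d_lab_bay)}
          = {at(lab), open(d_lab_bay), open(d_office_bay)}

== RESULT ==
["at(lab)", "open(d_lab_bay)", "open(d_office_bay)"]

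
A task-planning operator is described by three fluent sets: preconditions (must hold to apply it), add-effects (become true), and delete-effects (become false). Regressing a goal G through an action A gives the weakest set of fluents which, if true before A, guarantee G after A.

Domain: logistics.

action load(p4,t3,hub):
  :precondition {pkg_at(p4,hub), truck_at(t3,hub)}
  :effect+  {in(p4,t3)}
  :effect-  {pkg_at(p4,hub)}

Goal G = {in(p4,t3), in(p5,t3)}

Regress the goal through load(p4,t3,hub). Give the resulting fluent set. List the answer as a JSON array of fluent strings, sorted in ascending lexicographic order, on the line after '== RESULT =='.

Compute (G \ add) ∪ pre:
  G ∩ del = {}  (empty — regression defined)
  G \ add = {in(p4,t3), in(p5,t3)} \ {in(p4,t3)} = {in(p5,t3)}
  ∪ pre   = {in(p5,t3)} ∪ {pkg_at(p4,hub), truck_at(t3,hub)}
          = {in(p5,t3), pkg_at(p4,hub), truck_at(t3,hub)}

== RESULT ==
["in(p5,t3)", "pkg_at(p4,hub)", "truck_at(t3,hub)"]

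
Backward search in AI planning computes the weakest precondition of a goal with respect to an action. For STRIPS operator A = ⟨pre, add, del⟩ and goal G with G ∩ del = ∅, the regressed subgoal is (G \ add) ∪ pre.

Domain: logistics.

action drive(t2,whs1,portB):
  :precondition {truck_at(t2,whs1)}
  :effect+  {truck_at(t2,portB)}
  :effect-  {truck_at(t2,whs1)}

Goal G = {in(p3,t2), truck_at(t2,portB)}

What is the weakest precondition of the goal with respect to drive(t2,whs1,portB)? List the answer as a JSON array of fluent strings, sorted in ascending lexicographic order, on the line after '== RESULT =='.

Regress:
  G ∩ del = {}  (empty — regression defined)
  G \ add = {in(p3,t2), truck_at(t2,portB)} \ {truck_at(t2,portB)} = {in(p3,t2)}
  ∪ pre   = {in(p3,t2)} ∪ {truck_at(t2,whs1)}
          = {in(p3,t2), truck_at(t2,whs1)}

== RESULT ==
["in(p3,t2)", "truck_at(t2,whs1)"]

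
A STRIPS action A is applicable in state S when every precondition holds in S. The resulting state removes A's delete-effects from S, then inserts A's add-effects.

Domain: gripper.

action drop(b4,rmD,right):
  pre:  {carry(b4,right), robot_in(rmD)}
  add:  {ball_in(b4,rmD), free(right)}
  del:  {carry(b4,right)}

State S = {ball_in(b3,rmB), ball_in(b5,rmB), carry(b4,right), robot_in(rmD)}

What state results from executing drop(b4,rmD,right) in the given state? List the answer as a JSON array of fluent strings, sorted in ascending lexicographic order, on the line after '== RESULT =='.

Compute (S \ del) ∪ add:
  pre ⊆ S: {carry(b4,right), robot_in(rmD)} ⊆ S  — applicable
  S \ del = {ball_in(b3,rmB), ball_in(b5,rmB), robot_in(rmD)}
  ∪ add   = {ball_in(b3,rmB), ball_in(b4,rmD), ball_in(b5,rmB), free(right), robot_in(rmD)}

== RESULT ==
["ball_in(b3,rmB)", "ball_in(b4,rmD)", "ball_in(b5,rmB)", "free(right)", "robot_in(rmD)"]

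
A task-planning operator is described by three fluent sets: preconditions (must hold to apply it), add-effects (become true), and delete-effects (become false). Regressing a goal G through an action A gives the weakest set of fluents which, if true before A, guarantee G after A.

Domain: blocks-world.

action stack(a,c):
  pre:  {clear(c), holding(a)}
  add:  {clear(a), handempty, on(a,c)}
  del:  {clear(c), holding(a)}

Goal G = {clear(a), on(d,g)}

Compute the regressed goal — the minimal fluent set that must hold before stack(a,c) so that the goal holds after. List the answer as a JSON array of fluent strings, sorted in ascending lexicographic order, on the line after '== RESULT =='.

Regress:
  G ∩ del = {}  (empty — regression defined)
  G \ add = {clear(a), on(d,g)} \ {clear(a), handempty, on(a,c)} = {on(d,g)}
  ∪ pre   = {on(d,g)} ∪ {clear(c), holding(a)}
          = {clear(c), holding(a), on(d,g)}

== RESULT ==
["clear(c)", "holding(a)", "on(d,g)"]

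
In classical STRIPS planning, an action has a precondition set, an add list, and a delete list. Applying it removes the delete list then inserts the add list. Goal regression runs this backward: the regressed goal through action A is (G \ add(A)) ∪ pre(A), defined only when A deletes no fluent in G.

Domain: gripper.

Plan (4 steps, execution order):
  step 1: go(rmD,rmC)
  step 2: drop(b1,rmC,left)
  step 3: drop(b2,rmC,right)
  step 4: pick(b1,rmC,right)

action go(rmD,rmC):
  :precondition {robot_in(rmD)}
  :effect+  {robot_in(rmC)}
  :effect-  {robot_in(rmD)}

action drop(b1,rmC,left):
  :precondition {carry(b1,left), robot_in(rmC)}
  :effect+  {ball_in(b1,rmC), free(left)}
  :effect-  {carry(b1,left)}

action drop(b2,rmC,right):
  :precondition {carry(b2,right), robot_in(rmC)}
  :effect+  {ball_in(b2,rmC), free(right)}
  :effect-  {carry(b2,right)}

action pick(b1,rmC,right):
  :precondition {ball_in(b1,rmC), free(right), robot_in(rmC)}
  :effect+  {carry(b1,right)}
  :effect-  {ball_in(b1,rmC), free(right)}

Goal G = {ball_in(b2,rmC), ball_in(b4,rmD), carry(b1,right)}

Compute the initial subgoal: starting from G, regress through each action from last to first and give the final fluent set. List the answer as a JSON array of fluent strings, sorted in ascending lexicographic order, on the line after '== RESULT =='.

Regress step by step:
  through step 4 (pick(b1,rmC,right)): drop {carry(b1,right)}, keep {ball_in(b2,rmC), ball_in(b4,rmD)}, require {ball_in(b1,rmC), free(right), robot_in(rmC)}
    → {ball_in(b1,rmC), ball_in(b2,rmC), ball_in(b4,rmD), free(right), robot_in(rmC)}
  through step 3 (drop(b2,rmC,right)): drop {ball_in(b2,rmC), free(right)}, keep {ball_in(b1,rmC), ball_in(b4,rmD), robot_in(rmC)}, require {carry(b2,right), robot_in(rmC)}
    → {ball_in(b1,rmC), ball_in(b4,rmD), carry(b2,right), robot_in(rmC)}
  through step 2 (drop(b1,rmC,left)): drop {ball_in(b1,rmC)}, keep {ball_in(b4,rmD), carry(b2,right), robot_in(rmC)}, require {carry(b1,left), robot_in(rmC)}
    → {ball_in(b4,rmD), carry(b1,left), carry(b2,right), robot_in(rmC)}
  through step 1 (go(rmD,rmC)): drop {robot_in(rmC)}, keep {ball_in(b4,rmD), carry(b1,left), carry(b2,right)}, require {robot_in(rmD)}
    → {ball_in(b4,rmD), carry(b1,left), carry(b2,right), robot_in(rmD)}

== RESULT ==
["ball_in(b4,rmD)", "carry(b1,left)", "carry(b2,right)", "robot_in(rmD)"]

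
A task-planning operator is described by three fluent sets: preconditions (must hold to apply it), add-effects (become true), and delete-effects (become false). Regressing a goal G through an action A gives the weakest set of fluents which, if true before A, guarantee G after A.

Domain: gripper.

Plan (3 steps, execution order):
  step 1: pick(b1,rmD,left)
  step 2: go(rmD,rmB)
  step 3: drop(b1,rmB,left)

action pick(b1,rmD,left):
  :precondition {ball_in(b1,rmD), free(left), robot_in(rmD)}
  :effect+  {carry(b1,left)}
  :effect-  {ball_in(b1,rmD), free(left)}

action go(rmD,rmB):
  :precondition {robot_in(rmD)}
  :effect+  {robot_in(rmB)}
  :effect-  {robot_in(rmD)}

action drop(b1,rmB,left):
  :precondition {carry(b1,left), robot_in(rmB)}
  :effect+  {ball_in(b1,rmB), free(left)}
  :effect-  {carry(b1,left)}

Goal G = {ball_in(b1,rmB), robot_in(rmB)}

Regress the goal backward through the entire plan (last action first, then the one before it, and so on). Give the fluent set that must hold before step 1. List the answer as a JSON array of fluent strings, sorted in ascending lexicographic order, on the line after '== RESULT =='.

Work backward from the goal:
  through step 3 (drop(b1,rmB,left)): drop {ball_in(b1,rmB)}, keep {robot_in(rmB)}, require {carry(b1,left), robot_in(rmB)}
    → {carry(b1,left), robot_in(rmB)}
  through step 2 (go(rmD,rmB)): drop {robot_in(rmB)}, keep {carry(b1,left)}, require {robot_in(rmD)}
    → {carry(b1,left), robot_in(rmD)}
  through step 1 (pick(b1,rmD,left)): drop {carry(b1,left)}, keep {robot_in(rmD)}, require {ball_in(b1,rmD), free(left), robot_in(rmD)}
    → {ball_in(b1,rmD), free(left), robot_in(rmD)}

== RESULT ==
["ball_in(b1,rmD)", "free(left)", "robot_in(rmD)"]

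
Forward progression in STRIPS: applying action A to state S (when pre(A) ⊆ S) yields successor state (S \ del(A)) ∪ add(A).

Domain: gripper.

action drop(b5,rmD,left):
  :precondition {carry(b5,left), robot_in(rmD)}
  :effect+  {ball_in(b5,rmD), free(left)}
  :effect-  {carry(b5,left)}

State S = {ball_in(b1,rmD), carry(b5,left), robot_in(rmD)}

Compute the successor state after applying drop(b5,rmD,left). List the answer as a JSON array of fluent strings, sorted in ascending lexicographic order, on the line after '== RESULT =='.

Progress:
  pre ⊆ S: {carry(b5,left), robot_in(rmD)} ⊆ S  — applicable
  S \ del = {ball_in(b1,rmD), robot_in(rmD)}
  ∪ add   = {ball_in(b1,rmD), ball_in(b5,rmD), free(left), robot_in(rmD)}

== RESULT ==
["ball_in(b1,rmD)", "ball_in(b5,rmD)", "free(left)", "robot_in(rmD)"]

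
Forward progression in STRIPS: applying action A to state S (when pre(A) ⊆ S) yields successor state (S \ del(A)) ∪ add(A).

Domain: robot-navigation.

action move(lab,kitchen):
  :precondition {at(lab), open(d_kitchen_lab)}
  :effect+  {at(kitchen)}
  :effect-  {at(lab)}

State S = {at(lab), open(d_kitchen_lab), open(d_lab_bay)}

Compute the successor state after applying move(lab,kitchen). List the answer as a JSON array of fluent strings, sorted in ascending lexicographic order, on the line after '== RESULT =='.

Progress:
  pre ⊆ S: {at(lab), open(d_kitchen_lab)} ⊆ S  — applicable
  S \ del = {open(d_kitchen_lab), open(d_lab_bay)}
  ∪ add   = {at(kitchen), open(d_kitchen_lab), open(d_lab_bay)}

== RESULT ==
["at(kitchen)", "open(d_kitchen_lab)", "open(d_lab_bay)"]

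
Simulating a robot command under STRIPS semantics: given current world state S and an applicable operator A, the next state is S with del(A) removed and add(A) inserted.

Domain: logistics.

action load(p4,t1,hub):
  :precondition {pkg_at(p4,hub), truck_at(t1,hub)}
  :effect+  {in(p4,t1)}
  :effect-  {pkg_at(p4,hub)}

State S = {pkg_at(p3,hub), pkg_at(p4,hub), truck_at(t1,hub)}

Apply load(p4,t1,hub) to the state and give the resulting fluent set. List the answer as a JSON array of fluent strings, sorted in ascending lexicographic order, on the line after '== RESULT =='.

Progress:
  pre ⊆ S: {pkg_at(p4,hub), truck_at(t1,hub)} ⊆ S  — applicable
  S \ del = {pkg_at(p3,hub), truck_at(t1,hub)}
  ∪ add   = {in(p4,t1), pkg_at(p3,hub), truck_at(t1,hub)}

== RESULT ==
["in(p4,t1)", "pkg_at(p3,hub)", "truck_at(t1,hub)"]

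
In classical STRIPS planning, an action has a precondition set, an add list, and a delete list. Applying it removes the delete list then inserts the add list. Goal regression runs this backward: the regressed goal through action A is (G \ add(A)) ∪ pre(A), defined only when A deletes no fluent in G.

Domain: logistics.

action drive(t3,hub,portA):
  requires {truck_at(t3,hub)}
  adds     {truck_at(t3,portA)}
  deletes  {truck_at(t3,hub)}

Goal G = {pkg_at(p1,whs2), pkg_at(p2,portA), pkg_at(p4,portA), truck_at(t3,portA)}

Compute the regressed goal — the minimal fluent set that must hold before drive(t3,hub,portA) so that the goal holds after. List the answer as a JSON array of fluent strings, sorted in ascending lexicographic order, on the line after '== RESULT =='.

Compute (G \ add) ∪ pre:
  G ∩ del = {}  (empty — regression defined)
  G \ add = {pkg_at(p1,whs2), pkg_at(p2,portA), pkg_at(p4,portA), truck_at(t3,portA)} \ {truck_at(t3,portA)} = {pkg_at(p1,whs2), pkg_at(p2,portA), pkg_at(p4,portA)}
  ∪ pre   = {pkg_at(p1,whs2), pkg_at(p2,portA), pkg_at(p4,portA)} ∪ {truck_at(t3,hub)}
          = {pkg_at(p1,whs2), pkg_at(p2,portA), pkg_at(p4,portA), truck_at(t3,hub)}

== RESULT ==
["pkg_at(p1,whs2)", "pkg_at(p2,portA)", "pkg_at(p4,portA)", "truck_at(t3,hub)"]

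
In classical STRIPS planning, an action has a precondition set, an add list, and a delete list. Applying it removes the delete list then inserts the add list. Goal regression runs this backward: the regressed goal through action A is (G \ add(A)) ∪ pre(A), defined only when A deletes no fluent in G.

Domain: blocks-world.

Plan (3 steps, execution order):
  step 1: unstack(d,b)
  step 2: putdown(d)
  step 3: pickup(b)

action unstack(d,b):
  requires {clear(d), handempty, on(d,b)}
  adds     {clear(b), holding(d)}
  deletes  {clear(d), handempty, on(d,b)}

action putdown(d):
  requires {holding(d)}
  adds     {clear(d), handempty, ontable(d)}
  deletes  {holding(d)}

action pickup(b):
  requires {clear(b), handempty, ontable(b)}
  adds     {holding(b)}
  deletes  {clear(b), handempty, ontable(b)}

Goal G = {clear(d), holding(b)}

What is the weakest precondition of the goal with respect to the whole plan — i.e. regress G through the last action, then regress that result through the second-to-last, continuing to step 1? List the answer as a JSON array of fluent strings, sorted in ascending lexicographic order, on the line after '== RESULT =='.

Regress step by step:
  through step 3 (pickup(b)): drop {holding(b)}, keep {clear(d)}, require {clear(b), handempty, ontable(b)}
    → {clear(b), clear(d), handempty, ontable(b)}
  through step 2 (putdown(d)): drop {clear(d), handempty}, keep {clear(b), ontable(b)}, require {holding(d)}
    → {clear(b), holding(d), ontable(b)}
  through step 1 (unstack(d,b)): drop {clear(b), holding(d)}, keep {ontable(b)}, require {clear(d), handempty, on(d,b)}
    → {clear(d), handempty, on(d,b), ontable(b)}

== RESULT ==
["clear(d)", "handempty", "on(d,b)", "ontable(b)"]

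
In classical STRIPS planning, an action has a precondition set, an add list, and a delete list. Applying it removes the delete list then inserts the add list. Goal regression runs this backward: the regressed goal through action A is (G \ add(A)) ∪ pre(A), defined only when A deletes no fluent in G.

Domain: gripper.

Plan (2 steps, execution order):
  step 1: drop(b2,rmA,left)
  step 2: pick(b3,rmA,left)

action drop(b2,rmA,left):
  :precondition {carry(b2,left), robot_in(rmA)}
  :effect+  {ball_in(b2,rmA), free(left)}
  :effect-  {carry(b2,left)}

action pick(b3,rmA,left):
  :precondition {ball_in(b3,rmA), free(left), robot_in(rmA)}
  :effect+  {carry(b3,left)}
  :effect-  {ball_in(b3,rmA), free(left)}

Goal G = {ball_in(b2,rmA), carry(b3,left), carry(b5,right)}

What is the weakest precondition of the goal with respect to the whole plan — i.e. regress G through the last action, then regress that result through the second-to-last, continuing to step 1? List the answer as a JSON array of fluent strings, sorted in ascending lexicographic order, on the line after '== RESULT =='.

Regress step by step:
  through step 2 (pick(b3,rmA,left)): drop {carry(b3,left)}, keep {ball_in(b2,rmA), carry(b5,right)}, require {ball_in(b3,rmA), free(left), robot_in(rmA)}
    → {ball_in(b2,rmA), ball_in(b3,rmA), carry(b5,right), free(left), robot_in(rmA)}
  through step 1 (drop(b2,rmA,left)): drop {ball_in(b2,rmA), free(left)}, keep {ball_in(b3,rmA), carry(b5,right), robot_in(rmA)}, require {carry(b2,left), robot_in(rmA)}
    → {ball_in(b3,rmA), carry(b2,left), carry(b5,right), robot_in(rmA)}

== RESULT ==
["ball_in(b3,rmA)", "carry(b2,left)", "carry(b5,right)", "robot_in(rmA)"]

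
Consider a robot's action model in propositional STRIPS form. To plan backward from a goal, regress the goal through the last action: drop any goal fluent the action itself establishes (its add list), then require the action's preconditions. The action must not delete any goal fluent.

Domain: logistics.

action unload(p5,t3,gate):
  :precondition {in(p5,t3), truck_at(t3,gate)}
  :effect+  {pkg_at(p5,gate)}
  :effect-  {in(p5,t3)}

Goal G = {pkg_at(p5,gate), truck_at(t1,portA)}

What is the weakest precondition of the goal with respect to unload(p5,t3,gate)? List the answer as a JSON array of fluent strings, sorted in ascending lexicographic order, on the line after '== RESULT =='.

Regress:
  G ∩ del = {}  (empty — regression defined)
  G \ add = {pkg_at(p5,gate), truck_at(t1,portA)} \ {pkg_at(p5,gate)} = {truck_at(t1,portA)}
  ∪ pre   = {truck_at(t1,portA)} ∪ {in(p5,t3), truck_at(t3,gate)}
          = {in(p5,t3), truck_at(t1,portA), truck_at(t3,gate)}

== RESULT ==
["in(p5,t3)", "truck_at(t1,portA)", "truck_at(t3,gate)"]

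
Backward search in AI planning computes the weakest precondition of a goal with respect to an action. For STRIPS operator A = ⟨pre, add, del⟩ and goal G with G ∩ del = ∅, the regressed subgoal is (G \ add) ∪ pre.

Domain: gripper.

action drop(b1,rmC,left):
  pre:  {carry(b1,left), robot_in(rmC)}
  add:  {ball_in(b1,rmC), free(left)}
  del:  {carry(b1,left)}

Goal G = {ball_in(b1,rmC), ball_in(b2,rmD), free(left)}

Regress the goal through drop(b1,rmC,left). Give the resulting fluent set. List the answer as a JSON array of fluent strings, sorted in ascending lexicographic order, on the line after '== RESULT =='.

Regress:
  G ∩ del = {}  (empty — regression defined)
  G \ add = {ball_in(b1,rmC), ball_in(b2,rmD), free(left)} \ {ball_in(b1,rmC), free(left)} = {ball_in(b2,rmD)}
  ∪ pre   = {ball_in(b2,rmD)} ∪ {carry(b1,left), robot_in(rmC)}
          = {ball_in(b2,rmD), carry(b1,left), robot_in(rmC)}

== RESULT ==
["ball_in(b2,rmD)", "carry(b1,left)", "robot_in(rmC)"]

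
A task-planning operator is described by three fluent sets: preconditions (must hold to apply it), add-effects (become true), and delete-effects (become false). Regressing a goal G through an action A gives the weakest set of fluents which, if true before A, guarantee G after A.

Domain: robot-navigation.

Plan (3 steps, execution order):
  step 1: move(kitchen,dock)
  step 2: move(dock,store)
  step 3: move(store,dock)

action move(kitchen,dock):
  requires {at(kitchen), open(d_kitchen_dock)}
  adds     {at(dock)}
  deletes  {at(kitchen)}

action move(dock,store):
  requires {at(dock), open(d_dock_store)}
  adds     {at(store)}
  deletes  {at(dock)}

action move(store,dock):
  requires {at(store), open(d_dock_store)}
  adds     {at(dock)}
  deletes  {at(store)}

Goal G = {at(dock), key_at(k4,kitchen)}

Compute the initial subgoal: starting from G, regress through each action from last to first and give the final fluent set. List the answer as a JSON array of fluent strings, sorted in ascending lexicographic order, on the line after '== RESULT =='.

Work backward from the goal:
  through step 3 (move(store,dock)): drop {at(dock)}, keep {key_at(k4,kitchen)}, require {at(store), open(d_dock_store)}
    → {at(store), key_at(k4,kitchen), open(d_dock_store)}
  through step 2 (move(dock,store)): drop {at(store)}, keep {key_at(k4,kitchen), open(d_dock_store)}, require {at(dock), open(d_dock_store)}
    → {at(dock), key_at(k4,kitchen), open(d_dock_store)}
  through step 1 (move(kitchen,dock)): drop {at(dock)}, keep {key_at(k4,kitchen), open(d_dock_store)}, require {at(kitchen), open(d_kitchen_dock)}
    → {at(kitchen), key_at(k4,kitchen), open(d_dock_store), open(d_kitchen_dock)}

== RESULT ==
["at(kitchen)", "key_at(k4,kitchen)", "open(d_dock_store)", "open(d_kitchen_dock)"]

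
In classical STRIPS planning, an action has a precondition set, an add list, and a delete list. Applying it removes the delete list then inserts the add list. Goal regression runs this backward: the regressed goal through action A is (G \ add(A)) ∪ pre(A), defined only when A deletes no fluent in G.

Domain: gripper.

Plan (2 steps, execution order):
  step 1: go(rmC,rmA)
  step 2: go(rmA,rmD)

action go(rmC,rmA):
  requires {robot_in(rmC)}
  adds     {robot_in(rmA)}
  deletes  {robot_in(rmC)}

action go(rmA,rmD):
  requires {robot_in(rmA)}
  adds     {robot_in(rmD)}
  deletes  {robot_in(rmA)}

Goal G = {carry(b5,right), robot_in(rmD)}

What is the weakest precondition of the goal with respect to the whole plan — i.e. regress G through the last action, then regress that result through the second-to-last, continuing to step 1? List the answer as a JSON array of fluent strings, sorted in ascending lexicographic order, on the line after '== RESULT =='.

Regress step by step:
  through step 2 (go(rmA,rmD)): drop {robot_in(rmD)}, keep {carry(b5,right)}, require {robot_in(rmA)}
    → {carry(b5,right), robot_in(rmA)}
  through step 1 (go(rmC,rmA)): drop {robot_in(rmA)}, keep {carry(b5,right)}, require {robot_in(rmC)}
    → {carry(b5,right), robot_in(rmC)}

== RESULT ==
["carry(b5,right)", "robot_in(rmC)"]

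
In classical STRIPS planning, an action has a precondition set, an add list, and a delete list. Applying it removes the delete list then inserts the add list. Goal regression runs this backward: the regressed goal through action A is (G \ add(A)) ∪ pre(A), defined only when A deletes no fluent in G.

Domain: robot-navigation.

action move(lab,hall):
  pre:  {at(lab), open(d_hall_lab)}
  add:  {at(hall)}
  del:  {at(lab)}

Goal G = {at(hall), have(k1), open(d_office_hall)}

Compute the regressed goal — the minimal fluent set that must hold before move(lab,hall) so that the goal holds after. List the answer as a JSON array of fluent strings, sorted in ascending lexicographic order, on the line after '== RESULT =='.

Compute (G \ add) ∪ pre:
  G ∩ del = {}  (empty — regression defined)
  G \ add = {at(hall), have(k1), open(d_office_hall)} \ {at(hall)} = {have(k1), open(d_office_hall)}
  ∪ pre   = {have(k1), open(d_office_hall)} ∪ {at(lab), open(d_hall_lab)}
          = {at(lab), have(k1), open(d_hall_lab), open(d_office_hall)}

== RESULT ==
["at(lab)", "have(k1)", "open(d_hall_lab)", "open(d_office_hall)"]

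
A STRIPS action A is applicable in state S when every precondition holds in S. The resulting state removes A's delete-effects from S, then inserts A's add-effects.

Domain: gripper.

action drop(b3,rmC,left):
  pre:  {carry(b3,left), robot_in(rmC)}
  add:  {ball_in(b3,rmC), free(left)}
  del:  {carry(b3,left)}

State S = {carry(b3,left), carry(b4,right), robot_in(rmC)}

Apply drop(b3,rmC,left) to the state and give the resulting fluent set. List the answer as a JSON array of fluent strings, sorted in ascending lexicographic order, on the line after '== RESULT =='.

Compute (S \ del) ∪ add:
  pre ⊆ S: {carry(b3,left), robot_in(rmC)} ⊆ S  — applicable
  S \ del = {carry(b4,right), robot_in(rmC)}
  ∪ add   = {ball_in(b3,rmC), carry(b4,right), free(left), robot_in(rmC)}

== RESULT ==
["ball_in(b3,rmC)", "carry(b4,right)", "free(left)", "robot_in(rmC)"]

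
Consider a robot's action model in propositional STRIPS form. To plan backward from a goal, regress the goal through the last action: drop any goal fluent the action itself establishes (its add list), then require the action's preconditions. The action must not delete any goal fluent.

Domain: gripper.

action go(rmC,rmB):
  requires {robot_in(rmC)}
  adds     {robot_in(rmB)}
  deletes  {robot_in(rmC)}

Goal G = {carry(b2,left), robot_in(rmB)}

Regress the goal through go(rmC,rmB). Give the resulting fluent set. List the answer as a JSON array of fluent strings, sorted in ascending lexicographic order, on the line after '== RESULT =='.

Regress:
  G ∩ del = {}  (empty — regression defined)
  G \ add = {carry(b2,left), robot_in(rmB)} \ {robot_in(rmB)} = {carry(b2,left)}
  ∪ pre   = {carry(b2,left)} ∪ {robot_in(rmC)}
          = {carry(b2,left), robot_in(rmC)}

== RESULT ==
["carry(b2,left)", "robot_in(rmC)"]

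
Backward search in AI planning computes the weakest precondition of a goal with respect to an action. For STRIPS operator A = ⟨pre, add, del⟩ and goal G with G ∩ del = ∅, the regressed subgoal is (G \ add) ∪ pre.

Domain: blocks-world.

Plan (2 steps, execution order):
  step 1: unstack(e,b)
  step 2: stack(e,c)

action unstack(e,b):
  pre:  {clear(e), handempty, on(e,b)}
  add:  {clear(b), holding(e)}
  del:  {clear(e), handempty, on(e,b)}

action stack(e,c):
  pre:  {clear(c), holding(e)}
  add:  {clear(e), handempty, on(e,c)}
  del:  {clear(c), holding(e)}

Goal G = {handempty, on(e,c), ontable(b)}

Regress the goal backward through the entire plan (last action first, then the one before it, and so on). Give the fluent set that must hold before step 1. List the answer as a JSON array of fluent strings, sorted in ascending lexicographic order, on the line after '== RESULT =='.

Regress step by step:
  through step 2 (stack(e,c)): drop {handempty, on(e,c)}, keep {ontable(b)}, require {clear(c), holding(e)}
    → {clear(c), holding(e), ontable(b)}
  through step 1 (unstack(e,b)): drop {holding(e)}, keep {clear(c), ontable(b)}, require {clear(e), handempty, on(e,b)}
    → {clear(c), clear(e), handempty, on(e,b), ontable(b)}

== RESULT ==
["clear(c)", "clear(e)", "handempty", "on(e,b)", "ontable(b)"]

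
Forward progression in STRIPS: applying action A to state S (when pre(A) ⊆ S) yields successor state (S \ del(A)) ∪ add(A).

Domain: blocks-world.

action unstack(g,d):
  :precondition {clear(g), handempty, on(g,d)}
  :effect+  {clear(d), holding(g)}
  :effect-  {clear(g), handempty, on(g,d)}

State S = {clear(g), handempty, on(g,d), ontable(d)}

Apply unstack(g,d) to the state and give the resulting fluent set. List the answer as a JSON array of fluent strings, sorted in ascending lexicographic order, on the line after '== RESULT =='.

Compute (S \ del) ∪ add:
  pre ⊆ S: {clear(g), handempty, on(g,d)} ⊆ S  — applicable
  S \ del = {ontable(d)}
  ∪ add   = {clear(d), holding(g), ontable(d)}

== RESULT ==
["clear(d)", "holding(g)", "ontable(d)"]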